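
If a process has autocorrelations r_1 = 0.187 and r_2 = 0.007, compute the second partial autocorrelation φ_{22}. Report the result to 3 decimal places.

-0.029

φ_{22} = (r_2 − r_1²) / (1 − r_1²)
r_1² = (0.187)² = 0.034969
Numerator = 0.007 − 0.0350 = -0.0280; denominator = 1 − 0.0350 = 0.9650
φ_{22} = -0.0280 / 0.9650 = -0.029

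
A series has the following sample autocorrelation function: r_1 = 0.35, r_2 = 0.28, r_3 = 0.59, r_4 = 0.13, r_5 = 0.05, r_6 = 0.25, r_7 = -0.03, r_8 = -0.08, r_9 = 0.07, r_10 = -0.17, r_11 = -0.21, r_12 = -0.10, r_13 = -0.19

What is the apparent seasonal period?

The largest autocorrelation is r_3 = 0.59; the remaining lags stay at or below 0.35. The elevated value at lag 1 (0.35), dropping to 0.28 at lag 2, reflects decaying short-term dependence rather than seasonality.
The dominant spike at lag 3 indicates a seasonal period of 3.

3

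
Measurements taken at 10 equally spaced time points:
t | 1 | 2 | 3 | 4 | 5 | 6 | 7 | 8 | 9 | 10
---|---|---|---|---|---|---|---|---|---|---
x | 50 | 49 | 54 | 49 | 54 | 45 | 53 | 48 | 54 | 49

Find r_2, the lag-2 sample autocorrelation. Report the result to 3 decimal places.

Mean x̄ = (50 + 49 + 54 + 49 + 54 + 45 + 53 + 48 + 54 + 49)/10 = 50.5000
Numerator Σ_{t=1}^{8}(x_t−x̄)(x_{t+2}−x̄) = 56.0000
Denominator Σ(x_t−x̄)² = 86.5000
r_2 = 56.0000 / 86.5000 = 0.647

0.647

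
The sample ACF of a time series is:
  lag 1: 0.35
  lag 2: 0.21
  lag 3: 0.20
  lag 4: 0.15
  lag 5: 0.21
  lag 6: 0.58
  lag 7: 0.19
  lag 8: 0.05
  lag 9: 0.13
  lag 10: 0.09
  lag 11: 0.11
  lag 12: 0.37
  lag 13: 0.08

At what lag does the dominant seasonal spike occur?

6

The largest autocorrelation is r_6 = 0.58, with a weaker echo at lag 12 (0.37); the remaining lags stay at or below 0.35. The elevated value at lag 1 (0.35), dropping to 0.21 at lag 2, reflects decaying short-term dependence rather than seasonality.
The dominant spike at lag 6 indicates a seasonal period of 6.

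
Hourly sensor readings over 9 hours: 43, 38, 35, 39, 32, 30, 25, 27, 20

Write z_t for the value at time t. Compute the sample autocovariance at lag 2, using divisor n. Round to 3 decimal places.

Mean z̄ = (43 + 38 + 35 + 39 + 32 + 30 + 25 + 27 + 20)/9 = 32.1111
Σ_{t=1}^{7}(z_t−z̄)(z_{t+2}−z̄) = 154.8642
γ_2 = 154.8642 / 9 = 17.207

17.207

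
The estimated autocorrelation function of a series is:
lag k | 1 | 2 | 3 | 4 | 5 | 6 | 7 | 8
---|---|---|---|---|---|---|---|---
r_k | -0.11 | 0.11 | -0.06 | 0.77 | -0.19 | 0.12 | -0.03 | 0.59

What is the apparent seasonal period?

The largest autocorrelation is r_4 = 0.77, with a weaker echo at lag 8 (0.59); the remaining lags stay at or below 0.12.
The dominant spike at lag 4 indicates a seasonal period of 4.

4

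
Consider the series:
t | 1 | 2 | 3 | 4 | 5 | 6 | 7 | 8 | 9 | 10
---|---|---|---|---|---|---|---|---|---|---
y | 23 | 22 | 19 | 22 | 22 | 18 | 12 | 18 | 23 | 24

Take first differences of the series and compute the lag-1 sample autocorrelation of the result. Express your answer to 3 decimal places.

0.127

First differences Δy: -1, -3, 3, 0, -4, -6, 6, 5, 1
Mean of differences = 0.1111
Numerator Σ(Δy_t−Δȳ)(Δy_{t+1}−Δȳ) = 16.8765
Denominator Σ(Δy_t−Δȳ)² = 132.8889
r_1(Δy) = 16.8765 / 132.8889 = 0.127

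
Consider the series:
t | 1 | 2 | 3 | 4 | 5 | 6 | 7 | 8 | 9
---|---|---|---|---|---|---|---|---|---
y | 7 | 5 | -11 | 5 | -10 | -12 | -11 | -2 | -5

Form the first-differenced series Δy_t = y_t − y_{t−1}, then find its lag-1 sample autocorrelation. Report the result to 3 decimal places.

-0.571

First differences Δy: -2, -16, 16, -15, -2, 1, 9, -3
Mean of differences = -1.5000
Numerator Σ(Δy_t−Δȳ)(Δy_{t+1}−Δȳ) = -466.7500
Denominator Σ(Δy_t−Δȳ)² = 818.0000
r_1(Δy) = -466.7500 / 818.0000 = -0.571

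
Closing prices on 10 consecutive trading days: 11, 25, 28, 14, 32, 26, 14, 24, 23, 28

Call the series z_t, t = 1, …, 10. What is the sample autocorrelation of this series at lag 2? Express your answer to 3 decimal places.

-0.298

Mean z̄ = (11 + 25 + 28 + 14 + 32 + 26 + 14 + 24 + 23 + 28)/10 = 22.5000
Numerator Σ_{t=1}^{8}(z_t−z̄)(z_{t+2}−z̄) = -133.5000
Denominator Σ(z_t−z̄)² = 448.5000
r_2 = -133.5000 / 448.5000 = -0.298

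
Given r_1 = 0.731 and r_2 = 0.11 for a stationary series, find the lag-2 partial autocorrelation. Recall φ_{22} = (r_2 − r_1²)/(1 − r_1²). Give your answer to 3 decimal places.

-0.911

φ_{22} = (r_2 − r_1²) / (1 − r_1²)
r_1² = (0.731)² = 0.534361
Numerator = 0.11 − 0.5344 = -0.4244; denominator = 1 − 0.5344 = 0.4656
φ_{22} = -0.4244 / 0.4656 = -0.911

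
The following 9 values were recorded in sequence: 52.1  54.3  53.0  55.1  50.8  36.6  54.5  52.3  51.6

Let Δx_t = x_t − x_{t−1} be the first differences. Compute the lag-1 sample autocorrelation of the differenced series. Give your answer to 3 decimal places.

-0.441

First differences Δx: 2.2, -1.3, 2.1, -4.3, -14.2, 17.9, -2.2, -0.7
Mean of differences = -0.0625
Numerator Σ(Δx_t−Δx̄)(Δx_{t+1}−Δx̄) = -245.7089
Denominator Σ(Δx_t−Δx̄)² = 556.7788
r_1(Δx) = -245.7089 / 556.7788 = -0.441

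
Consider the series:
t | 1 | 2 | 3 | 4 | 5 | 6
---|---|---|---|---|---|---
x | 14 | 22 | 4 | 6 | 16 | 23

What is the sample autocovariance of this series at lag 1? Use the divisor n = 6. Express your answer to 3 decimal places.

Mean x̄ = (14 + 22 + 4 + 6 + 16 + 23)/6 = 14.1667
Σ_{t=1}^{5}(x_t−x̄)(x_{t+1}−x̄) = 3.3056
γ_1 = 3.3056 / 6 = 0.551

0.551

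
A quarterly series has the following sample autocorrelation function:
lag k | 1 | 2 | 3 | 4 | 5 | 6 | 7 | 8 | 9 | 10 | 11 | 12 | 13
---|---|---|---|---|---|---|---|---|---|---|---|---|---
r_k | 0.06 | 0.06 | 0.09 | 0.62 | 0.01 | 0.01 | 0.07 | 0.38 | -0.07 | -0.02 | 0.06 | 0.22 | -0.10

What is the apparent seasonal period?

The largest autocorrelation is r_4 = 0.62, with weaker echoes at lags 8 (0.38) and 12 (0.22); the remaining lags stay at or below 0.09.
The dominant spike at lag 4 indicates a seasonal period of 4.

4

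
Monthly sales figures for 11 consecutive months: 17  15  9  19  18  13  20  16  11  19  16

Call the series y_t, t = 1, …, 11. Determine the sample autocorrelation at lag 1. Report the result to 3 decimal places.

Mean ȳ = (17 + 15 + 9 + 19 + 18 + 13 + 20 + 16 + 11 + 19 + 16)/11 = 15.7273
Numerator Σ_{t=1}^{10}(y_t−ȳ)(y_{t+1}−ȳ) = -43.1653
Denominator Σ(y_t−ȳ)² = 122.1818
r_1 = -43.1653 / 122.1818 = -0.353

-0.353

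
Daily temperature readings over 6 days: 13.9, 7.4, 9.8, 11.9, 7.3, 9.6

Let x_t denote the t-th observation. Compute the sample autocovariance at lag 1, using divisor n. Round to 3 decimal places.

-2.352

Mean x̄ = (13.9 + 7.4 + 9.8 + 11.9 + 7.3 + 9.6)/6 = 9.9833
Σ_{t=1}^{5}(x_t−x̄)(x_{t+1}−x̄) = -14.1103
γ_1 = -14.1103 / 6 = -2.352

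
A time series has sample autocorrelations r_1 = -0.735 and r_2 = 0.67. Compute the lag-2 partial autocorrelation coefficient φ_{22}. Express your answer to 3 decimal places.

φ_{22} = (r_2 − r_1²) / (1 − r_1²)
r_1² = (-0.735)² = 0.540225
Numerator = 0.67 − 0.5402 = 0.1298; denominator = 1 − 0.5402 = 0.4598
φ_{22} = 0.1298 / 0.4598 = 0.282

0.282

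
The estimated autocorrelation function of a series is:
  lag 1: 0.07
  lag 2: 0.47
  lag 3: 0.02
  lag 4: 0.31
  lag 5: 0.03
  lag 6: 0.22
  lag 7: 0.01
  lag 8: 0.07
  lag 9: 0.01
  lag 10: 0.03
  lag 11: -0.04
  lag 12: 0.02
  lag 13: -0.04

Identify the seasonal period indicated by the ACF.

The largest autocorrelation is r_2 = 0.47, with weaker echoes at lags 4 (0.31) and 6 (0.22); the remaining lags stay at or below 0.07.
The dominant spike at lag 2 indicates a seasonal period of 2.

2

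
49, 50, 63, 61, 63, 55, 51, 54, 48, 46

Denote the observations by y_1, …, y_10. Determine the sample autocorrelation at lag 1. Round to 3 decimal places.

0.453

Mean ȳ = (49 + 50 + 63 + 61 + 63 + 55 + 51 + 54 + 48 + 46)/10 = 54.0000
Numerator Σ_{t=1}^{9}(y_t−ȳ)(y_{t+1}−ȳ) = 164.0000
Denominator Σ(y_t−ȳ)² = 362.0000
r_1 = 164.0000 / 362.0000 = 0.453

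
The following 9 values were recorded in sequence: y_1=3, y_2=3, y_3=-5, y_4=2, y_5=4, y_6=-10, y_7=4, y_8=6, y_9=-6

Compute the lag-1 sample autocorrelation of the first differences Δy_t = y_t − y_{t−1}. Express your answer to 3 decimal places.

First differences Δy: 0, -8, 7, 2, -14, 14, 2, -12
Mean of differences = -1.1250
Numerator Σ(Δy_t−Δȳ)(Δy_{t+1}−Δȳ) = -259.8906
Denominator Σ(Δy_t−Δȳ)² = 646.8750
r_1(Δy) = -259.8906 / 646.8750 = -0.402

-0.402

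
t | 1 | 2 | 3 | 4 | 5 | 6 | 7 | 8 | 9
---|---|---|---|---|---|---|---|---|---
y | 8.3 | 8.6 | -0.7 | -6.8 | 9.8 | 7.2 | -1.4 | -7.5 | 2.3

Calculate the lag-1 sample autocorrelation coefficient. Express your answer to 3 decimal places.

0.090

Mean ȳ = (8.3 + 8.6 − 0.7 − 6.8 + 9.8 + 7.2 − 1.4 − 7.5 + 2.3)/9 = 2.2000
Numerator Σ_{t=1}^{8}(y_t−ȳ)(y_{t+1}−ȳ) = 32.1300
Denominator Σ(y_t−ȳ)² = 357.4000
r_1 = 32.1300 / 357.4000 = 0.090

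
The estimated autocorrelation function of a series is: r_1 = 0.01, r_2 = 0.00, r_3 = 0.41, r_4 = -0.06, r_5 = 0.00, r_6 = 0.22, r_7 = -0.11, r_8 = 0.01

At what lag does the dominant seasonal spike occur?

3

The largest autocorrelation is r_3 = 0.41, with a weaker echo at lag 6 (0.22); the remaining lags stay at or below 0.01.
The dominant spike at lag 3 indicates a seasonal period of 3.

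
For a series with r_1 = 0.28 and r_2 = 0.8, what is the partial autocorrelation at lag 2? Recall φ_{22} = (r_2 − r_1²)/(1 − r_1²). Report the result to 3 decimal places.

0.783

φ_{22} = (r_2 − r_1²) / (1 − r_1²)
r_1² = (0.28)² = 0.0784
Numerator = 0.8 − 0.0784 = 0.7216; denominator = 1 − 0.0784 = 0.9216
φ_{22} = 0.7216 / 0.9216 = 0.783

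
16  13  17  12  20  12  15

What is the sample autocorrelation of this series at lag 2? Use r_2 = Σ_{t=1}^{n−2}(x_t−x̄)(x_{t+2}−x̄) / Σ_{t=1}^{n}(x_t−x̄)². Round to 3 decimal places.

Mean x̄ = (16 + 13 + 17 + 12 + 20 + 12 + 15)/7 = 15.0000
Deviations from mean: 1.0000, -2.0000, 2.0000, -3.0000, 5.0000, -3.0000, 0.0000
Σ(x_t−x̄)(x_{t+2}−x̄) = (2.0000) + (6.0000) + (10.0000) + (9.0000) + (0.0000) = 27.0000
Denominator Σ(x_t−x̄)² = 52.0000
r_2 = 27.0000 / 52.0000 = 0.519

0.519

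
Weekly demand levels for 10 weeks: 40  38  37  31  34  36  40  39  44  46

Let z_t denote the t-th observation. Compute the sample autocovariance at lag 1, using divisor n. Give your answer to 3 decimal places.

Mean z̄ = (40 + 38 + 37 + 31 + 34 + 36 + 40 + 39 + 44 + 46)/10 = 38.5000
Σ_{t=1}^{9}(z_t−z̄)(z_{t+1}−z̄) = 97.2500
γ_1 = 97.2500 / 10 = 9.725

9.725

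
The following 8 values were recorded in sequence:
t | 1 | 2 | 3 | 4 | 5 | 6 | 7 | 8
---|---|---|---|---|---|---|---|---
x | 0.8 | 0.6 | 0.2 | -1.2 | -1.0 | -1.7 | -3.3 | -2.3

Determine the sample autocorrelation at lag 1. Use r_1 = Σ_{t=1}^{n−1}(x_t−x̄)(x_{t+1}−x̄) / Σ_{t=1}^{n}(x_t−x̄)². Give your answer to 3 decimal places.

0.621

Mean x̄ = (0.8 + 0.6 + 0.2 − 1.2 − 1.0 − 1.7 − 3.3 − 2.3)/8 = -0.9875
Deviations from mean: 1.7875, 1.5875, 1.1875, -0.2125, -0.0125, -0.7125, -2.3125, -1.3125
Numerator Σ_{t=1}^{7}(x_t−x̄)(x_{t+1}−x̄) = 9.1648
Denominator Σ(x_t−x̄)² = 14.7488
r_1 = 9.1648 / 14.7488 = 0.621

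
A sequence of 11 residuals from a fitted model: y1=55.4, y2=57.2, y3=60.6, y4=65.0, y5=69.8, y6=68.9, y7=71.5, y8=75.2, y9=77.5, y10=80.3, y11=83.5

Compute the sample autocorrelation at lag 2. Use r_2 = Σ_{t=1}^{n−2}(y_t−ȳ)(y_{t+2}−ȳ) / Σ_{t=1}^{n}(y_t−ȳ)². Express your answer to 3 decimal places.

0.426

Mean ȳ = (55.4 + 57.2 + 60.6 + 65.0 + 69.8 + 68.9 + 71.5 + 75.2 + 77.5 + 80.3 + 83.5)/11 = 69.5364
Numerator Σ_{t=1}^{9}(y_t−ȳ)(y_{t+2}−ȳ) = 367.5346
Denominator Σ(y_t−ȳ)² = 863.1255
r_2 = 367.5346 / 863.1255 = 0.426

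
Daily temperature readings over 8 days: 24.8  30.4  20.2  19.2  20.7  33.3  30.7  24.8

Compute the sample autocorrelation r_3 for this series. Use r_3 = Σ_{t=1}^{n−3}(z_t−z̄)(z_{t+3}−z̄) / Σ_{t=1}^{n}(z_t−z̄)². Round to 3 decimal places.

-0.440

Mean z̄ = (24.8 + 30.4 + 20.2 + 19.2 + 20.7 + 33.3 + 30.7 + 24.8)/8 = 25.5125
Deviations from mean: -0.7125, 4.8875, -5.3125, -6.3125, -4.8125, 7.7875, 5.1875, -0.7125
Σ(z_t−z̄)(z_{t+3}−z̄) = (4.4977) + (-23.5211) + (-41.3711) + (-32.7461) + (3.4289) = -89.7117
Denominator Σ(z_t−z̄)² = 203.6888
r_3 = -89.7117 / 203.6888 = -0.440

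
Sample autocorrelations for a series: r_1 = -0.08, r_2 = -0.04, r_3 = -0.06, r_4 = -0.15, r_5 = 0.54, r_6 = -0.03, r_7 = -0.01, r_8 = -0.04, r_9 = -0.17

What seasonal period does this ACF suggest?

5

The largest autocorrelation is r_5 = 0.54; the remaining lags stay at or below -0.01.
The dominant spike at lag 5 indicates a seasonal period of 5.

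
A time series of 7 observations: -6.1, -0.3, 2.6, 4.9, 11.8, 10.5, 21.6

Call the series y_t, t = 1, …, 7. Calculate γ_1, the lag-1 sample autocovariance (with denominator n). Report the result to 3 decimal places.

27.334

Mean ȳ = (-6.1 − 0.3 + 2.6 + 4.9 + 11.8 + 10.5 + 21.6)/7 = 6.4286
Deviations: -12.5286, -6.7286, -3.8286, -1.5286, 5.3714, 4.0714, 15.1714
Σ_{t=1}^{6}(y_t−ȳ)(y_{t+1}−ȳ) = 191.3406
γ_1 = 191.3406 / 7 = 27.334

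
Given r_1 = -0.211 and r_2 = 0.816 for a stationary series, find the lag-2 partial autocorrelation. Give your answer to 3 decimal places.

φ_{22} = (r_2 − r_1²) / (1 − r_1²)
r_1² = (-0.211)² = 0.044521
Numerator = 0.816 − 0.0445 = 0.7715; denominator = 1 − 0.0445 = 0.9555
φ_{22} = 0.7715 / 0.9555 = 0.807

0.807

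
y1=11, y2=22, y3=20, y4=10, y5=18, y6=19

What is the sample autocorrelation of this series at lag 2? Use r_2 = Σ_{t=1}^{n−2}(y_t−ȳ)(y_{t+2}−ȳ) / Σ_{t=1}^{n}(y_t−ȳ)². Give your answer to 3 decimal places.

Mean ȳ = (11 + 22 + 20 + 10 + 18 + 19)/6 = 16.6667
Deviations from mean: -5.6667, 5.3333, 3.3333, -6.6667, 1.3333, 2.3333
Numerator Σ_{t=1}^{4}(y_t−ȳ)(y_{t+2}−ȳ) = -65.5556
Denominator Σ(y_t−ȳ)² = 123.3333
r_2 = -65.5556 / 123.3333 = -0.532

-0.532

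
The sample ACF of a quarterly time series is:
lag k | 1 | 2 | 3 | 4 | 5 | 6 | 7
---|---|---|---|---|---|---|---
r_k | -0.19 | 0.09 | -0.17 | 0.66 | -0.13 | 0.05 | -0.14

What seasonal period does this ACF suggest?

4

The largest autocorrelation is r_4 = 0.66; the remaining lags stay at or below 0.09.
The dominant spike at lag 4 indicates a seasonal period of 4.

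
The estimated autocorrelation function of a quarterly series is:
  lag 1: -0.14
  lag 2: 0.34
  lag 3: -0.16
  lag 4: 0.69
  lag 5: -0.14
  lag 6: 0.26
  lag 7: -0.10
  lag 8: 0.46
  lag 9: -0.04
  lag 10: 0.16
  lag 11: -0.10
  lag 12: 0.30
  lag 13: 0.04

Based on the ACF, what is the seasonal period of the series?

The largest autocorrelation is r_4 = 0.69, with a weaker echo at lag 8 (0.46); the remaining lags stay at or below 0.34.
The dominant spike at lag 4 indicates a seasonal period of 4.

4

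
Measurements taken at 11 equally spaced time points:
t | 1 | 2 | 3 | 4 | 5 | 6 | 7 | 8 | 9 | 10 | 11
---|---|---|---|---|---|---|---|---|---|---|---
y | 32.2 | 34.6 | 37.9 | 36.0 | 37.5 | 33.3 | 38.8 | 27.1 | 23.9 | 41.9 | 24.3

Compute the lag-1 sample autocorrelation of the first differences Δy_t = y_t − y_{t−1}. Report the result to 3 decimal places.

First differences Δy: 2.4, 3.3, -1.9, 1.5, -4.2, 5.5, -11.7, -3.2, 18.0, -17.6
Mean of differences = -0.7900
Numerator Σ(Δy_t−Δȳ)(Δy_{t+1}−Δȳ) = -426.7671
Denominator Σ(Δy_t−Δȳ)² = 845.0490
r_1(Δy) = -426.7671 / 845.0490 = -0.505

-0.505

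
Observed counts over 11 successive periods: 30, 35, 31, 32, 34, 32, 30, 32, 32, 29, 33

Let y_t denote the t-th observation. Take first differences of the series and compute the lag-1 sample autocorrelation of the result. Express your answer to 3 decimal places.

-0.442

First differences Δy: 5, -4, 1, 2, -2, -2, 2, 0, -3, 4
Mean of differences = 0.3000
Numerator Σ(Δy_t−Δȳ)(Δy_{t+1}−Δȳ) = -36.2900
Denominator Σ(Δy_t−Δȳ)² = 82.1000
r_1(Δy) = -36.2900 / 82.1000 = -0.442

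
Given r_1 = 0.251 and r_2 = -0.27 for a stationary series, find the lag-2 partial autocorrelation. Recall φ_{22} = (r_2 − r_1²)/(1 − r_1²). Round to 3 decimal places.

φ_{22} = (r_2 − r_1²) / (1 − r_1²)
r_1² = (0.251)² = 0.063001
Numerator = -0.27 − 0.0630 = -0.3330; denominator = 1 − 0.0630 = 0.9370
φ_{22} = -0.3330 / 0.9370 = -0.355

-0.355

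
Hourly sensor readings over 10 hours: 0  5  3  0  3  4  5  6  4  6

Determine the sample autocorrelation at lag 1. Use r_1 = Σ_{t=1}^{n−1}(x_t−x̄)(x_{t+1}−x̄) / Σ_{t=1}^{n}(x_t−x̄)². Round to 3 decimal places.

0.095

Mean x̄ = (0 + 5 + 3 + 0 + 3 + 4 + 5 + 6 + 4 + 6)/10 = 3.6000
Numerator Σ_{t=1}^{9}(x_t−x̄)(x_{t+1}−x̄) = 4.0400
Denominator Σ(x_t−x̄)² = 42.4000
r_1 = 4.0400 / 42.4000 = 0.095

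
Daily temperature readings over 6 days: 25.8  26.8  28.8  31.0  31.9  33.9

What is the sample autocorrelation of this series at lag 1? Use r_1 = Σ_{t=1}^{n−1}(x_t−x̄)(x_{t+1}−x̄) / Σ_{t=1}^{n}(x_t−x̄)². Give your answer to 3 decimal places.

Mean x̄ = (25.8 + 26.8 + 28.8 + 31.0 + 31.9 + 33.9)/6 = 29.7000
Deviations from mean: -3.9000, -2.9000, -0.9000, 1.3000, 2.2000, 4.2000
Numerator Σ_{t=1}^{5}(x_t−x̄)(x_{t+1}−x̄) = 24.8500
Denominator Σ(x_t−x̄)² = 48.6000
r_1 = 24.8500 / 48.6000 = 0.511

0.511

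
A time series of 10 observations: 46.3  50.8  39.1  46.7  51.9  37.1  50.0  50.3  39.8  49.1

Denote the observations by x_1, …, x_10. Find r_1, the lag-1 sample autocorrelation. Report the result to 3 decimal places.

-0.556

Mean x̄ = (46.3 + 50.8 + 39.1 + 46.7 + 51.9 + 37.1 + 50.0 + 50.3 + 39.8 + 49.1)/10 = 46.1100
Numerator Σ_{t=1}^{9}(x_t−x̄)(x_{t+1}−x̄) = -148.9291
Denominator Σ(x_t−x̄)² = 267.6690
r_1 = -148.9291 / 267.6690 = -0.556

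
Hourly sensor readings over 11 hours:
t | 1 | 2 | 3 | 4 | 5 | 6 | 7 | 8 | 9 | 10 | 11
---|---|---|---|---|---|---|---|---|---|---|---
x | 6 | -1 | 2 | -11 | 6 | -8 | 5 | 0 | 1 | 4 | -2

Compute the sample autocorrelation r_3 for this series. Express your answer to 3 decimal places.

Mean x̄ = (6 − 1 + 2 − 11 + 6 − 8 + 5 + 0 + 1 + 4 − 2)/11 = 0.1818
Numerator Σ_{t=1}^{8}(x_t−x̄)(x_{t+3}−x̄) = -129.6446
Denominator Σ(x_t−x̄)² = 307.6364
r_3 = -129.6446 / 307.6364 = -0.421

-0.421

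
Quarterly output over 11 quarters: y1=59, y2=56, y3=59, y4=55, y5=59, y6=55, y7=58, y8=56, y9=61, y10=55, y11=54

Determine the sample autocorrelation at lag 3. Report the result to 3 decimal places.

Mean ȳ = (59 + 56 + 59 + 55 + 59 + 55 + 58 + 56 + 61 + 55 + 54)/11 = 57.0000
Numerator Σ_{t=1}^{8}(y_t−ȳ)(y_{t+3}−ȳ) = -21.0000
Denominator Σ(y_t−ȳ)² = 52.0000
r_3 = -21.0000 / 52.0000 = -0.404

-0.404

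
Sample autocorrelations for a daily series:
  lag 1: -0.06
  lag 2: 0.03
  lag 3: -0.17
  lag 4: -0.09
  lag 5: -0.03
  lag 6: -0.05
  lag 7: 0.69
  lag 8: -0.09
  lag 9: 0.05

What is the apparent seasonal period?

The largest autocorrelation is r_7 = 0.69; the remaining lags stay at or below 0.05.
The dominant spike at lag 7 indicates a seasonal period of 7.

7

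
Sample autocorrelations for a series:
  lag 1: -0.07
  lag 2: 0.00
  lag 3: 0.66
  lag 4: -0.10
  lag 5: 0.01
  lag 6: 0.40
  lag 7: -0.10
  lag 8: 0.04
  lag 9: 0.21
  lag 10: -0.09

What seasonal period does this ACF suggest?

3

The largest autocorrelation is r_3 = 0.66, with weaker echoes at lags 6 (0.40) and 9 (0.21); the remaining lags stay at or below 0.04.
The dominant spike at lag 3 indicates a seasonal period of 3.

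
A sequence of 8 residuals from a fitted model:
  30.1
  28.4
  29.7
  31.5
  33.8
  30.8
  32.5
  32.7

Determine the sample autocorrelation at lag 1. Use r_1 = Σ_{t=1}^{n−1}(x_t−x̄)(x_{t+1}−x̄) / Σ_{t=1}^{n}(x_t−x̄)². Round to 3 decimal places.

Mean x̄ = (30.1 + 28.4 + 29.7 + 31.5 + 33.8 + 30.8 + 32.5 + 32.7)/8 = 31.1875
Deviations from mean: -1.0875, -2.7875, -1.4875, 0.3125, 2.6125, -0.3875, 1.3125, 1.5125
Σ(x_t−x̄)(x_{t+1}−x̄) = (3.0314) + (4.1464) + (-0.4648) + (0.8164) + (-1.0123) + (-0.5086) + (1.9852) = 7.9936
Denominator Σ(x_t−x̄)² = 22.2488
r_1 = 7.9936 / 22.2488 = 0.359

0.359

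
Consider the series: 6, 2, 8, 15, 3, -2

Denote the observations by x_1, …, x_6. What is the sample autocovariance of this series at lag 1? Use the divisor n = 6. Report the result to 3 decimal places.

1.537

Mean x̄ = (6 + 2 + 8 + 15 + 3 − 2)/6 = 5.3333
Σ_{t=1}^{5}(x_t−x̄)(x_{t+1}−x̄) = 9.2222
γ_1 = 9.2222 / 6 = 1.537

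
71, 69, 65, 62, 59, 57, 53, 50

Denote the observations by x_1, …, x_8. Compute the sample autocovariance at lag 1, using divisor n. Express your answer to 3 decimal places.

Mean x̄ = (71 + 69 + 65 + 62 + 59 + 57 + 53 + 50)/8 = 60.7500
Deviations: 10.2500, 8.2500, 4.2500, 1.2500, -1.7500, -3.7500, -7.7500, -10.7500
Σ_{t=1}^{7}(x_t−x̄)(x_{t+1}−x̄) = 241.6875
γ_1 = 241.6875 / 8 = 30.211

30.211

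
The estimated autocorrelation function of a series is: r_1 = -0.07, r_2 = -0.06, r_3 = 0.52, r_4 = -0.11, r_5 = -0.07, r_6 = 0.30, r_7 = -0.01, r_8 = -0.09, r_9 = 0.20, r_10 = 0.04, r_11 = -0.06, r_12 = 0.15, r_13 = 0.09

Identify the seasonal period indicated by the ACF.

3

The largest autocorrelation is r_3 = 0.52, with weaker echoes at lags 6 (0.30), 9 (0.20) and 12 (0.15); the remaining lags stay at or below 0.09.
The dominant spike at lag 3 indicates a seasonal period of 3.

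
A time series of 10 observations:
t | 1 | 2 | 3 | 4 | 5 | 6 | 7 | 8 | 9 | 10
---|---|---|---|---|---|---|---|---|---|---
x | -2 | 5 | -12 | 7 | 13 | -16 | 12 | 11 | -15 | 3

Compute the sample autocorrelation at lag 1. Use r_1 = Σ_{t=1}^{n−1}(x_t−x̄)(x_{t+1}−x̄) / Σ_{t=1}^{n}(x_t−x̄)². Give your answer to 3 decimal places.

Mean x̄ = (-2 + 5 − 12 + 7 + 13 − 16 + 12 + 11 − 15 + 3)/10 = 0.6000
Numerator Σ_{t=1}^{9}(x_t−x̄)(x_{t+1}−x̄) = -544.3600
Denominator Σ(x_t−x̄)² = 1142.4000
r_1 = -544.3600 / 1142.4000 = -0.477

-0.477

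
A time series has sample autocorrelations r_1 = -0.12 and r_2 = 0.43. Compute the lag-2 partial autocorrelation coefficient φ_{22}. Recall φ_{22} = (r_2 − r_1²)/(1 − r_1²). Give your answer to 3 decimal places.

0.422

φ_{22} = (r_2 − r_1²) / (1 − r_1²)
r_1² = (-0.12)² = 0.0144
Numerator = 0.43 − 0.0144 = 0.4156; denominator = 1 − 0.0144 = 0.9856
φ_{22} = 0.4156 / 0.9856 = 0.422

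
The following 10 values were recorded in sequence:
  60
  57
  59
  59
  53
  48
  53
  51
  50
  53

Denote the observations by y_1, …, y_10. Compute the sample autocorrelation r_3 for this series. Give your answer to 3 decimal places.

Mean ȳ = (60 + 57 + 59 + 59 + 53 + 48 + 53 + 51 + 50 + 53)/10 = 54.3000
Numerator Σ_{t=1}^{7}(y_t−ȳ)(y_{t+3}−ȳ) = 20.6300
Denominator Σ(y_t−ȳ)² = 158.1000
r_3 = 20.6300 / 158.1000 = 0.130

0.130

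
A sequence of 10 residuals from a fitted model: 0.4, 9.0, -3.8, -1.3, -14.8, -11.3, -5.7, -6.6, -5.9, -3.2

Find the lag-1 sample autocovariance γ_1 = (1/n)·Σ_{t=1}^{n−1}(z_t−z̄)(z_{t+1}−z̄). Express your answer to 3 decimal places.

Mean z̄ = (0.4 + 9.0 − 3.8 − 1.3 − 14.8 − 11.3 − 5.7 − 6.6 − 5.9 − 3.2)/10 = -4.3200
Σ_{t=1}^{9}(z_t−z̄)(z_{t+1}−z̄) = 127.4796
γ_1 = 127.4796 / 10 = 12.748

12.748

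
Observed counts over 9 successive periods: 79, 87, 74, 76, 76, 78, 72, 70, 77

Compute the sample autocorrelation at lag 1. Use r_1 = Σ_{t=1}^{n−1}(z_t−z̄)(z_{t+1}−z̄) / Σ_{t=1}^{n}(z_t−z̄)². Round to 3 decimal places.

Mean z̄ = (79 + 87 + 74 + 76 + 76 + 78 + 72 + 70 + 77)/9 = 76.5556
Numerator Σ_{t=1}^{8}(z_t−z̄)(z_{t+1}−z̄) = 20.1358
Denominator Σ(z_t−z̄)² = 188.2222
r_1 = 20.1358 / 188.2222 = 0.107

0.107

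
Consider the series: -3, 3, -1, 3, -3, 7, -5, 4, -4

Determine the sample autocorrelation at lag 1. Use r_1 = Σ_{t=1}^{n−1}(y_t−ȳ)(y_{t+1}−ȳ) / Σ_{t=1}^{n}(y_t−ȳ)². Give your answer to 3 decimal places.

-0.818

Mean ȳ = (-3 + 3 − 1 + 3 − 3 + 7 − 5 + 4 − 4)/9 = 0.1111
Numerator Σ_{t=1}^{8}(y_t−ȳ)(y_{t+1}−ȳ) = -116.9012
Denominator Σ(y_t−ȳ)² = 142.8889
r_1 = -116.9012 / 142.8889 = -0.818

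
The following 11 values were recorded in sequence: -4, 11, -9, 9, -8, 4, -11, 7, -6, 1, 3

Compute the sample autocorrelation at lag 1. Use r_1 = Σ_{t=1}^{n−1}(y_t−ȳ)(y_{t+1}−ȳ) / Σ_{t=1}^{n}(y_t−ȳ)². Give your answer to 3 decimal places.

-0.832

Mean ȳ = (-4 + 11 − 9 + 9 − 8 + 4 − 11 + 7 − 6 + 1 + 3)/11 = -0.2727
Numerator Σ_{t=1}^{10}(y_t−ȳ)(y_{t+1}−ȳ) = -494.6198
Denominator Σ(y_t−ȳ)² = 594.1818
r_1 = -494.6198 / 594.1818 = -0.832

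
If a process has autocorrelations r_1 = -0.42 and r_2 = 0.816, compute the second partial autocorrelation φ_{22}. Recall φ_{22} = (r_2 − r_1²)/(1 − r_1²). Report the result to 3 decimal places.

0.777

φ_{22} = (r_2 − r_1²) / (1 − r_1²)
r_1² = (-0.42)² = 0.1764
Numerator = 0.816 − 0.1764 = 0.6396; denominator = 1 − 0.1764 = 0.8236
φ_{22} = 0.6396 / 0.8236 = 0.777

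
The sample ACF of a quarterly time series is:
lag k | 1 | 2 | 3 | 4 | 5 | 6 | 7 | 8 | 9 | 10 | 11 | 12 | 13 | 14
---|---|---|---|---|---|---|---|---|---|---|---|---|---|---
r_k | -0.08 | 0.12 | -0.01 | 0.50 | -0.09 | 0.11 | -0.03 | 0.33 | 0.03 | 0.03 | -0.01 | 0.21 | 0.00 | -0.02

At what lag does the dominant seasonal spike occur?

4

The largest autocorrelation is r_4 = 0.50, with weaker echoes at lags 8 (0.33) and 12 (0.21); the remaining lags stay at or below 0.12.
The dominant spike at lag 4 indicates a seasonal period of 4.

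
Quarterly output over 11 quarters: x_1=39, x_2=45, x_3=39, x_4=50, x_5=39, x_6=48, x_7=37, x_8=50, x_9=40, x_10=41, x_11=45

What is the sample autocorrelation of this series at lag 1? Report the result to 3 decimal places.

Mean x̄ = (39 + 45 + 39 + 50 + 39 + 48 + 37 + 50 + 40 + 41 + 45)/11 = 43.0000
Numerator Σ_{t=1}^{10}(x_t−x̄)(x_{t+1}−x̄) = -183.0000
Denominator Σ(x_t−x̄)² = 228.0000
r_1 = -183.0000 / 228.0000 = -0.803

-0.803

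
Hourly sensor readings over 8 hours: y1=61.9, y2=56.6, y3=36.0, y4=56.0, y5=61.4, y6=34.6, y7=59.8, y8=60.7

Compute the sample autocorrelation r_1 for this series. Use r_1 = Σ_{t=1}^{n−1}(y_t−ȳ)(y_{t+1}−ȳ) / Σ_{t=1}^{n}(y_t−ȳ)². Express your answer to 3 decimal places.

Mean ȳ = (61.9 + 56.6 + 36.0 + 56.0 + 61.4 + 34.6 + 59.8 + 60.7)/8 = 53.3750
Deviations from mean: 8.5250, 3.2250, -17.3750, 2.6250, 8.0250, -18.7750, 6.4250, 7.3250
Σ(y_t−ȳ)(y_{t+1}−ȳ) = (27.4931) + (-56.0344) + (-45.6094) + (21.0656) + (-150.6694) + (-120.6294) + (47.0631) = -277.3206
Denominator Σ(y_t−ȳ)² = 903.6950
r_1 = -277.3206 / 903.6950 = -0.307

-0.307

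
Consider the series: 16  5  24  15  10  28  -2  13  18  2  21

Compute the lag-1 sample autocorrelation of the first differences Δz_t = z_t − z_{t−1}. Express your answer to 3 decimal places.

First differences Δz: -11, 19, -9, -5, 18, -30, 15, 5, -16, 19
Mean of differences = 0.5000
Numerator Σ(Δz_t−Δz̄)(Δz_{t+1}−Δz̄) = -1722.7500
Denominator Σ(Δz_t−Δz̄)² = 2676.5000
r_1(Δz) = -1722.7500 / 2676.5000 = -0.644

-0.644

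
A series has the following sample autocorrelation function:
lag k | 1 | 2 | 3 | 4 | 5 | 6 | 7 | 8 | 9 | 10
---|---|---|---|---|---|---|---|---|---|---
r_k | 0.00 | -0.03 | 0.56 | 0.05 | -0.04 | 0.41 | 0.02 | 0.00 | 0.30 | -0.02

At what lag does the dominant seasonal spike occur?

The largest autocorrelation is r_3 = 0.56, with weaker echoes at lags 6 (0.41) and 9 (0.30); the remaining lags stay at or below 0.05.
The dominant spike at lag 3 indicates a seasonal period of 3.

3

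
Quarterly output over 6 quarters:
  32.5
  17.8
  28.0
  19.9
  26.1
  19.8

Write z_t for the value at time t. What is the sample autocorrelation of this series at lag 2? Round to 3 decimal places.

0.514

Mean z̄ = (32.5 + 17.8 + 28.0 + 19.9 + 26.1 + 19.8)/6 = 24.0167
Deviations from mean: 8.4833, -6.2167, 3.9833, -4.1167, 2.0833, -4.2167
Σ(z_t−z̄)(z_{t+2}−z̄) = (33.7919) + (25.5919) + (8.2986) + (17.3586) = 85.0411
Denominator Σ(z_t−z̄)² = 165.5483
r_2 = 85.0411 / 165.5483 = 0.514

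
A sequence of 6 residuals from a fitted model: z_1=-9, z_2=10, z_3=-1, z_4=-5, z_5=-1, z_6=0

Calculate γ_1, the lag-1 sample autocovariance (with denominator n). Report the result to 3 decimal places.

Mean z̄ = (-9 + 10 − 1 − 5 − 1 + 0)/6 = -1.0000
Deviations: -8.0000, 11.0000, 0.0000, -4.0000, 0.0000, 1.0000
Σ_{t=1}^{5}(z_t−z̄)(z_{t+1}−z̄) = -88.0000
γ_1 = -88.0000 / 6 = -14.667

-14.667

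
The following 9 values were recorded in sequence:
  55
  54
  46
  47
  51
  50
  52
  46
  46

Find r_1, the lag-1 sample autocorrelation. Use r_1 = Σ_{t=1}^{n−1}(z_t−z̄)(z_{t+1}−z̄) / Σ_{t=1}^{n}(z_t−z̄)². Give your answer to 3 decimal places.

0.192

Mean z̄ = (55 + 54 + 46 + 47 + 51 + 50 + 52 + 46 + 46)/9 = 49.6667
Numerator Σ_{t=1}^{8}(z_t−z̄)(z_{t+1}−z̄) = 19.5556
Denominator Σ(z_t−z̄)² = 102.0000
r_1 = 19.5556 / 102.0000 = 0.192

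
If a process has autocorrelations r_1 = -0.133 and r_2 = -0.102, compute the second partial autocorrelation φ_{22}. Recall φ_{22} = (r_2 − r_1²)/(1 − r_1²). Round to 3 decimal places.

φ_{22} = (r_2 − r_1²) / (1 − r_1²)
r_1² = (-0.133)² = 0.017689
Numerator = -0.102 − 0.0177 = -0.1197; denominator = 1 − 0.0177 = 0.9823
φ_{22} = -0.1197 / 0.9823 = -0.122

-0.122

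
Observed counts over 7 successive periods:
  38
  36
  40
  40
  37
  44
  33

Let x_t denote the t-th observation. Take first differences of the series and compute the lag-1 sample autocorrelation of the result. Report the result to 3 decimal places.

First differences Δx: -2, 4, 0, -3, 7, -11
Mean of differences = -0.8333
Numerator Σ(Δx_t−Δx̄)(Δx_{t+1}−Δx̄) = -100.0278
Denominator Σ(Δx_t−Δx̄)² = 194.8333
r_1(Δx) = -100.0278 / 194.8333 = -0.513

-0.513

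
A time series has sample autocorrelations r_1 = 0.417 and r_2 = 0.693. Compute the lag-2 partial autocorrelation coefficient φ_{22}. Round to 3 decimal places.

0.628

φ_{22} = (r_2 − r_1²) / (1 − r_1²)
r_1² = (0.417)² = 0.173889
Numerator = 0.693 − 0.1739 = 0.5191; denominator = 1 − 0.1739 = 0.8261
φ_{22} = 0.5191 / 0.8261 = 0.628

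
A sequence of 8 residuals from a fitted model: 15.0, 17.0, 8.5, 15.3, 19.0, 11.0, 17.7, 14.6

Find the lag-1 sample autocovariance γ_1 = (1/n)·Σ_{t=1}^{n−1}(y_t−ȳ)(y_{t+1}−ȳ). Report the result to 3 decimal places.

Mean ȳ = (15.0 + 17.0 + 8.5 + 15.3 + 19.0 + 11.0 + 17.7 + 14.6)/8 = 14.7625
Σ_{t=1}^{7}(y_t−ȳ)(y_{t+1}−ȳ) = -42.0427
γ_1 = -42.0427 / 8 = -5.255

-5.255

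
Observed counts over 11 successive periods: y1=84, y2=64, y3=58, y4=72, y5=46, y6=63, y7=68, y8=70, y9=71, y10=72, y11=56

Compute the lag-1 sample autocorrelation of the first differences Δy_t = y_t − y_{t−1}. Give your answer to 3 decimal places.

First differences Δy: -20, -6, 14, -26, 17, 5, 2, 1, 1, -16
Mean of differences = -2.8000
Numerator Σ(Δy_t−Δȳ)(Δy_{t+1}−Δȳ) = -673.4400
Denominator Σ(Δy_t−Δȳ)² = 1805.6000
r_1(Δy) = -673.4400 / 1805.6000 = -0.373

-0.373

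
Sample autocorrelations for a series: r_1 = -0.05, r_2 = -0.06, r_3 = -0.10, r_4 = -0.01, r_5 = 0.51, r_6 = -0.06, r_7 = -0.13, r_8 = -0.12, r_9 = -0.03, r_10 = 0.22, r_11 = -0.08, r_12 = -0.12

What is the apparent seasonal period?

The largest autocorrelation is r_5 = 0.51, with a weaker echo at lag 10 (0.22); the remaining lags stay at or below -0.01.
The dominant spike at lag 5 indicates a seasonal period of 5.

5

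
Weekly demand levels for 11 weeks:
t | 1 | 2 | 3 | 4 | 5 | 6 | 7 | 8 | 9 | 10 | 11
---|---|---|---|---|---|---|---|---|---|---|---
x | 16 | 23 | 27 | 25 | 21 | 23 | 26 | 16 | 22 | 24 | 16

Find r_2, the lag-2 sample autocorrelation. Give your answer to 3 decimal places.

-0.302

Mean x̄ = (16 + 23 + 27 + 25 + 21 + 23 + 26 + 16 + 22 + 24 + 16)/11 = 21.7273
Numerator Σ_{t=1}^{9}(x_t−x̄)(x_{t+2}−x̄) = -49.5124
Denominator Σ(x_t−x̄)² = 164.1818
r_2 = -49.5124 / 164.1818 = -0.302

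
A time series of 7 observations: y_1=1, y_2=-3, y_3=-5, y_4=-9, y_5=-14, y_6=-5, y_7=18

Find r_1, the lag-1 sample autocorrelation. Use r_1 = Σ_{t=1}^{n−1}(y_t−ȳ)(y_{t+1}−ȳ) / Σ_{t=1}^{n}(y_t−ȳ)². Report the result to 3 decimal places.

Mean ȳ = (1 − 3 − 5 − 9 − 14 − 5 + 18)/7 = -2.4286
Deviations from mean: 3.4286, -0.5714, -2.5714, -6.5714, -11.5714, -2.5714, 20.4286
Numerator Σ_{t=1}^{6}(y_t−ȳ)(y_{t+1}−ȳ) = 69.6735
Denominator Σ(y_t−ȳ)² = 619.7143
r_1 = 69.6735 / 619.7143 = 0.112

0.112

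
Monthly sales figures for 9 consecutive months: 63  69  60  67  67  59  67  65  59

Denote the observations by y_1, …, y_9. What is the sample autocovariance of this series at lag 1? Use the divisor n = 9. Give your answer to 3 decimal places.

-6.667

Mean ȳ = (63 + 69 + 60 + 67 + 67 + 59 + 67 + 65 + 59)/9 = 64.0000
Σ_{t=1}^{8}(y_t−ȳ)(y_{t+1}−ȳ) = -60.0000
γ_1 = -60.0000 / 9 = -6.667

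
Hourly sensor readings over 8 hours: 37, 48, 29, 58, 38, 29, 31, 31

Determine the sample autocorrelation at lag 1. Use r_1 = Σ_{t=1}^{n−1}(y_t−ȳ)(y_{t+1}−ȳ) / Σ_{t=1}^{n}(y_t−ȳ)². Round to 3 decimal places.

-0.219

Mean ȳ = (37 + 48 + 29 + 58 + 38 + 29 + 31 + 31)/8 = 37.6250
Deviations from mean: -0.6250, 10.3750, -8.6250, 20.3750, 0.3750, -8.6250, -6.6250, -6.6250
Numerator Σ_{t=1}^{7}(y_t−ȳ)(y_{t+1}−ȳ) = -166.2656
Denominator Σ(y_t−ȳ)² = 759.8750
r_1 = -166.2656 / 759.8750 = -0.219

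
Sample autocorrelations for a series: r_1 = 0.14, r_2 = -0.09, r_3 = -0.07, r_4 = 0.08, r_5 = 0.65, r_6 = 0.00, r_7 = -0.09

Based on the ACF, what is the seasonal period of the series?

The largest autocorrelation is r_5 = 0.65; the remaining lags stay at or below 0.14.
The dominant spike at lag 5 indicates a seasonal period of 5.

5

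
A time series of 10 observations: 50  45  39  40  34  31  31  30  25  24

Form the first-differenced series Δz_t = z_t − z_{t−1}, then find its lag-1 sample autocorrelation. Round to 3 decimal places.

First differences Δz: -5, -6, 1, -6, -3, 0, -1, -5, -1
Mean of differences = -2.8889
Numerator Σ(Δz_t−Δz̄)(Δz_{t+1}−Δz̄) = -20.1235
Denominator Σ(Δz_t−Δz̄)² = 58.8889
r_1(Δz) = -20.1235 / 58.8889 = -0.342

-0.342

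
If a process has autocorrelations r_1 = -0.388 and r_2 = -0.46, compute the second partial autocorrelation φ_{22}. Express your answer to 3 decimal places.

φ_{22} = (r_2 − r_1²) / (1 − r_1²)
r_1² = (-0.388)² = 0.150544
Numerator = -0.46 − 0.1505 = -0.6105; denominator = 1 − 0.1505 = 0.8495
φ_{22} = -0.6105 / 0.8495 = -0.719

-0.719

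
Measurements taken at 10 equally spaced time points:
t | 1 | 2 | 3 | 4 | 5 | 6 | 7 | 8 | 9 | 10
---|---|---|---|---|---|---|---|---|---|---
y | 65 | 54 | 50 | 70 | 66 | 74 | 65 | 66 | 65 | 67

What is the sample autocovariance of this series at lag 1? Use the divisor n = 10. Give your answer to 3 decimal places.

9.536

Mean ȳ = (65 + 54 + 50 + 70 + 66 + 74 + 65 + 66 + 65 + 67)/10 = 64.2000
Σ_{t=1}^{9}(y_t−ȳ)(y_{t+1}−ȳ) = 95.3600
γ_1 = 95.3600 / 10 = 9.536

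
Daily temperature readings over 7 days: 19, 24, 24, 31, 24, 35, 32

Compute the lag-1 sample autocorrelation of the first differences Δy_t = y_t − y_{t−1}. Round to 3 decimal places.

-0.834

First differences Δy: 5, 0, 7, -7, 11, -3
Mean of differences = 2.1667
Numerator Σ(Δy_t−Δȳ)(Δy_{t+1}−Δȳ) = -187.5278
Denominator Σ(Δy_t−Δȳ)² = 224.8333
r_1(Δy) = -187.5278 / 224.8333 = -0.834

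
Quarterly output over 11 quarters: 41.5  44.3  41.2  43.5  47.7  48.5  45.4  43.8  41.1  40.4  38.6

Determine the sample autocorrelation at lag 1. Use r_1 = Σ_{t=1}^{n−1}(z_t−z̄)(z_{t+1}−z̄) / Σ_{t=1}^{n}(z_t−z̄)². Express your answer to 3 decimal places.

Mean z̄ = (41.5 + 44.3 + 41.2 + 43.5 + 47.7 + 48.5 + 45.4 + 43.8 + 41.1 + 40.4 + 38.6)/11 = 43.2727
Numerator Σ_{t=1}^{10}(z_t−z̄)(z_{t+1}−z̄) = 50.4883
Denominator Σ(z_t−z̄)² = 95.0818
r_1 = 50.4883 / 95.0818 = 0.531

0.531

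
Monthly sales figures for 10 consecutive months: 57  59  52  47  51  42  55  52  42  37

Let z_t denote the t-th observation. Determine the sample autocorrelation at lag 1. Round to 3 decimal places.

Mean z̄ = (57 + 59 + 52 + 47 + 51 + 42 + 55 + 52 + 42 + 37)/10 = 49.4000
Numerator Σ_{t=1}^{9}(z_t−z̄)(z_{t+1}−z̄) = 121.6400
Denominator Σ(z_t−z̄)² = 466.4000
r_1 = 121.6400 / 466.4000 = 0.261

0.261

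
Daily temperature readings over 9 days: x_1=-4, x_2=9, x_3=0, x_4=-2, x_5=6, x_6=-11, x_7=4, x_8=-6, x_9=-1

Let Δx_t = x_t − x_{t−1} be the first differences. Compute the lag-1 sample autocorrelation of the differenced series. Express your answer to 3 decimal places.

First differences Δx: 13, -9, -2, 8, -17, 15, -10, 5
Mean of differences = 0.3750
Numerator Σ(Δx_t−Δx̄)(Δx_{t+1}−Δx̄) = -700.5156
Denominator Σ(Δx_t−Δx̄)² = 955.8750
r_1(Δx) = -700.5156 / 955.8750 = -0.733

-0.733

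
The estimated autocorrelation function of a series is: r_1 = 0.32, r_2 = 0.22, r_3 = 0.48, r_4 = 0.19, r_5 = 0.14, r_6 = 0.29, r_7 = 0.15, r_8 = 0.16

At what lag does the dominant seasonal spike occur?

The largest autocorrelation is r_3 = 0.48; the remaining lags stay at or below 0.32. The elevated value at lag 1 (0.32), dropping to 0.22 at lag 2, reflects decaying short-term dependence rather than seasonality.
The dominant spike at lag 3 indicates a seasonal period of 3.

3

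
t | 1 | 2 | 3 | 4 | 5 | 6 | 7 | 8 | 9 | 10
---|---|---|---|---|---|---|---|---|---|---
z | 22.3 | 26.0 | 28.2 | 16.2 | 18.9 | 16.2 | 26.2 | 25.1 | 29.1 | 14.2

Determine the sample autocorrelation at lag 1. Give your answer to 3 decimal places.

-0.079

Mean z̄ = (22.3 + 26.0 + 28.2 + 16.2 + 18.9 + 16.2 + 26.2 + 25.1 + 29.1 + 14.2)/10 = 22.2400
Numerator Σ_{t=1}^{9}(z_t−z̄)(z_{t+1}−z̄) = -21.1436
Denominator Σ(z_t−z̄)² = 269.3440
r_1 = -21.1436 / 269.3440 = -0.079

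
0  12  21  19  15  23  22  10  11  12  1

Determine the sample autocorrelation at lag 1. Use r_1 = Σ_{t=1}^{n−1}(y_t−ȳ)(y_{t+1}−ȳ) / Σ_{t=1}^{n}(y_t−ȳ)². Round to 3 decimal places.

Mean ȳ = (0 + 12 + 21 + 19 + 15 + 23 + 22 + 10 + 11 + 12 + 1)/11 = 13.2727
Numerator Σ_{t=1}^{10}(y_t−ȳ)(y_{t+1}−ȳ) = 160.2893
Denominator Σ(y_t−ȳ)² = 612.1818
r_1 = 160.2893 / 612.1818 = 0.262

0.262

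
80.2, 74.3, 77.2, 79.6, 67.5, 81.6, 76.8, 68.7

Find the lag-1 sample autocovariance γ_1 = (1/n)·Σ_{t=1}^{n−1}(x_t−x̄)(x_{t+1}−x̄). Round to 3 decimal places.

Mean x̄ = (80.2 + 74.3 + 77.2 + 79.6 + 67.5 + 81.6 + 76.8 + 68.7)/8 = 75.7375
Σ_{t=1}^{7}(x_t−x̄)(x_{t+1}−x̄) = -84.2264
γ_1 = -84.2264 / 8 = -10.528

-10.528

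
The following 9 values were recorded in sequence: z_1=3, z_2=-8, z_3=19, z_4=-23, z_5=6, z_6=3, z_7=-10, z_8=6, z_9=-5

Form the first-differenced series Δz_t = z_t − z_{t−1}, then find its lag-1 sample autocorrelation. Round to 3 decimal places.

First differences Δz: -11, 27, -42, 29, -3, -13, 16, -11
Mean of differences = -1.0000
Numerator Σ(Δz_t−Δz̄)(Δz_{t+1}−Δz̄) = -3068.0000
Denominator Σ(Δz_t−Δz̄)² = 4002.0000
r_1(Δz) = -3068.0000 / 4002.0000 = -0.767

-0.767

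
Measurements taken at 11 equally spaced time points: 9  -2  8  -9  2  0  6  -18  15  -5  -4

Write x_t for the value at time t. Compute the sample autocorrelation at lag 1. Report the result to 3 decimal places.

Mean x̄ = (9 − 2 + 8 − 9 + 2 + 0 + 6 − 18 + 15 − 5 − 4)/11 = 0.1818
Numerator Σ_{t=1}^{10}(x_t−x̄)(x_{t+1}−x̄) = -556.4876
Denominator Σ(x_t−x̄)² = 859.6364
r_1 = -556.4876 / 859.6364 = -0.647

-0.647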